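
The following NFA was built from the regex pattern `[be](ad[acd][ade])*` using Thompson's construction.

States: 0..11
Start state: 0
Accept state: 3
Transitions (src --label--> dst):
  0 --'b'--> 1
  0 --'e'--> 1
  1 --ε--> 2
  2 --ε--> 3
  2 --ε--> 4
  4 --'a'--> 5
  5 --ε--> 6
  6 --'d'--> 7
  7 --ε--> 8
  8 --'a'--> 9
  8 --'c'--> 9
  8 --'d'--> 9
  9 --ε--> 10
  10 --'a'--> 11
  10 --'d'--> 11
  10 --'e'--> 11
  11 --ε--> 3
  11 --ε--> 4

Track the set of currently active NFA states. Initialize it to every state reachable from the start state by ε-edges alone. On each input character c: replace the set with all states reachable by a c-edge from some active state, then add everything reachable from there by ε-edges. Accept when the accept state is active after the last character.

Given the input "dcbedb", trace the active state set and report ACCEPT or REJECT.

Answer: REJECT

Derivation:
S₀ = ε-closure({0}) = {0}
'd' @ 1: {}  — no active states
rest 'cbedb' ignored (set empty)
end set {} — state 3 not in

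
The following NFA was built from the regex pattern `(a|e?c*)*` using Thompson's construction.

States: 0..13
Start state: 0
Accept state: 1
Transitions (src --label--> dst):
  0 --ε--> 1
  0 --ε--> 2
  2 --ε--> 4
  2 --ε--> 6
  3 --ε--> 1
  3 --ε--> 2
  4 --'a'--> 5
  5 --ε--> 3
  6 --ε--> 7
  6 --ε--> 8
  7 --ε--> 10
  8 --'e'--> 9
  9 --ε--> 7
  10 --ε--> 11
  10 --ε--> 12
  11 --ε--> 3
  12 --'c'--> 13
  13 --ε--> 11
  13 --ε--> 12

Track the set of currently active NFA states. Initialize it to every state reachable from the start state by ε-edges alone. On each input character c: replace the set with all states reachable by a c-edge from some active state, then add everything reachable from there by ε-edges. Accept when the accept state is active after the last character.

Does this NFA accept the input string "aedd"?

start: ε-closure({0}) = {0,1,2,3,4,6,7,8,10,11,12}
'a' @ 1: {1,2,3,4,5,6,7,8,10,11,12}  (accept∈set)
'e' @ 2: {1,2,3,4,6,7,8,9,10,11,12}  (accept∈set)
'd' @ 3: {}  — no active states
rest 'd' ignored (set empty)
final: {}; accept 1 not in set

Answer: REJECT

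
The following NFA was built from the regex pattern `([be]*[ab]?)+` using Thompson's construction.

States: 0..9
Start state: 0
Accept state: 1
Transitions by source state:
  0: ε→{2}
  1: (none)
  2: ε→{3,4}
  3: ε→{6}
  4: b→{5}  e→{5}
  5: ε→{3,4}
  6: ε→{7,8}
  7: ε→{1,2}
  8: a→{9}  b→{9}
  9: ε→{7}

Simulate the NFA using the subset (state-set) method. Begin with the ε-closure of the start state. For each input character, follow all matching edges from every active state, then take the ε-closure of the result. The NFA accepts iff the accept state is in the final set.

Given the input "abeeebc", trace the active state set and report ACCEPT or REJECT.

Answer: REJECT

Derivation:
S₀ = ε-closure({0}) = {0,1,2,3,4,6,7,8}
'a' @ 1: {1,2,3,4,6,7,8,9}  ✓accept
'b' @ 2: {1,2,3,4,5,6,7,8,9}  ✓accept
'e' @ 3: {1,2,3,4,5,6,7,8}  ✓accept
'e' @ 4: {1,2,3,4,5,6,7,8}  ✓accept
'e' @ 5: {1,2,3,4,5,6,7,8}  ✓accept
'b' @ 6: {1,2,3,4,5,6,7,8,9}  ✓accept
'c' @ 7: {}  — state set empty
after full input: {}  (accept=1 not in)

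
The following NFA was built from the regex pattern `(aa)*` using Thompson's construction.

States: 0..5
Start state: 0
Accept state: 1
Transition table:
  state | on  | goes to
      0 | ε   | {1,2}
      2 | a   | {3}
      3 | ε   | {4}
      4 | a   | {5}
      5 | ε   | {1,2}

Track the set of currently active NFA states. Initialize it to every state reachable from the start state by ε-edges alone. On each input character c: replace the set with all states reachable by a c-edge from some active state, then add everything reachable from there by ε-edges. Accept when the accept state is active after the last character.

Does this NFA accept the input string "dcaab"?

Answer: REJECT

Steps:
initial (ε-close {0}): {0,1,2}
'd' @ 1: {}  — state set empty
rest 'caab' ignored (set empty)
final: {}; accept 1 not in set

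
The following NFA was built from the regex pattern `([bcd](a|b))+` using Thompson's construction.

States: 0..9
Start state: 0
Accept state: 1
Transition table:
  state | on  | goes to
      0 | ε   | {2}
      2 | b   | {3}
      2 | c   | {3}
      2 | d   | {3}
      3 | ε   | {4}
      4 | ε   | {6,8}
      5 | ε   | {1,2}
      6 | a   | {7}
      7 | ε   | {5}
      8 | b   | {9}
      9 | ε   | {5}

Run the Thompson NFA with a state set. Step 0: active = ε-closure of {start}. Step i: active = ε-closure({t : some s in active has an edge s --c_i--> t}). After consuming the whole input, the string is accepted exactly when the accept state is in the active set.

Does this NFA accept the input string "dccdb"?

Answer: REJECT

Derivation:
S₀ = ε-closure({0}) = {0,2}
'd' @ 1: {3,4,6,8}
'c' @ 2: {}  — state set empty
rest 'cdb' ignored (set empty)
final: {}; accept 1 not in set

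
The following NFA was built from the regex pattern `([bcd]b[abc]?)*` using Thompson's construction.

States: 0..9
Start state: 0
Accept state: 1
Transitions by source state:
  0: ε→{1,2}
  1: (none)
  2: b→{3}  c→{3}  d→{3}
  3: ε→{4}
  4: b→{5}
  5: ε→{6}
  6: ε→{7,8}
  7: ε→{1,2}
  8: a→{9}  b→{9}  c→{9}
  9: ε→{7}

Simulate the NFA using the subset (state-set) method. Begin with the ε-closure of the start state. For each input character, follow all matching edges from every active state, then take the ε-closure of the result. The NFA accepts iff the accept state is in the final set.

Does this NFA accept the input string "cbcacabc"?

Answer: REJECT

Derivation:
S₀ = ε-closure({0}) = {0,1,2}
'c' @ 1: {3,4}
'b' @ 2: {1,2,5,6,7,8}  (accept∈set)
'c' @ 3: {1,2,3,4,7,9}  (accept∈set)
'a' @ 4: {}  — state set empty
rest 'cabc' ignored (set empty)
end set {} — state 1 not in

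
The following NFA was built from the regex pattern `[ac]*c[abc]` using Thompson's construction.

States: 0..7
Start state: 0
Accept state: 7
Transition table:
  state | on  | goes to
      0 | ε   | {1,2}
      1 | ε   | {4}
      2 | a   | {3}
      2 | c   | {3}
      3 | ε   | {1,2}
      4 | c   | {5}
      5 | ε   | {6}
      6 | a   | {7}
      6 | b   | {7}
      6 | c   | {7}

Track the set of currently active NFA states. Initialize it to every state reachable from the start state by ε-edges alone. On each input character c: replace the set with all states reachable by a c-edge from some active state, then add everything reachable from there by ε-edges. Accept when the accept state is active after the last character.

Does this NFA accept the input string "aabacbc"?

start: ε-closure({0}) = {0,1,2,4}
'a' @ 1: {1,2,3,4}
'a' @ 2: {1,2,3,4}
'b' @ 3: {}  — no active states
rest 'acbc' ignored (set empty)
after full input: {}  (accept=7 not in)

Answer: REJECT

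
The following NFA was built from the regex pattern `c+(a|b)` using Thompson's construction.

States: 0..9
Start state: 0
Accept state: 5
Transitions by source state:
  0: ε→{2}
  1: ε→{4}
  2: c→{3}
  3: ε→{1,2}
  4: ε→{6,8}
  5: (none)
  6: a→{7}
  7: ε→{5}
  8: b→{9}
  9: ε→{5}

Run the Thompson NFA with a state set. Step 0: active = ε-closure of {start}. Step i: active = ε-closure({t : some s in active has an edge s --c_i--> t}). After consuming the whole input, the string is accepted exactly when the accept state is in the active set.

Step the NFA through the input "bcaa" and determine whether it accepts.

Answer: REJECT

Steps:
S₀ = ε-closure({0}) = {0,2}
'b' @ 1: {}  — no active states
rest 'caa' ignored (set empty)
final: {}; accept 5 not in set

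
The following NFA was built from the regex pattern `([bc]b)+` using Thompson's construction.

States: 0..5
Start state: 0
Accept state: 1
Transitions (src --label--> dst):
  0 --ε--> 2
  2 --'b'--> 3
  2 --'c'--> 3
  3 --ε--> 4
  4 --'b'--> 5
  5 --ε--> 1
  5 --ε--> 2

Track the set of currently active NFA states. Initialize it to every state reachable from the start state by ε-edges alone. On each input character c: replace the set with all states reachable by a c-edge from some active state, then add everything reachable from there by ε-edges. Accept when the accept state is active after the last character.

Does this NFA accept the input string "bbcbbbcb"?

initial (ε-close {0}): {0,2}
'b' @ 1: {3,4}
'b' @ 2: {1,2,5}  [accepting]
'c' @ 3: {3,4}
'b' @ 4: {1,2,5}  [accepting]
'b' @ 5: {3,4}
'b' @ 6: {1,2,5}  [accepting]
'c' @ 7: {3,4}
'b' @ 8: {1,2,5}  [accepting]
after full input: {1,2,5}  (accept=1 in)

Answer: ACCEPT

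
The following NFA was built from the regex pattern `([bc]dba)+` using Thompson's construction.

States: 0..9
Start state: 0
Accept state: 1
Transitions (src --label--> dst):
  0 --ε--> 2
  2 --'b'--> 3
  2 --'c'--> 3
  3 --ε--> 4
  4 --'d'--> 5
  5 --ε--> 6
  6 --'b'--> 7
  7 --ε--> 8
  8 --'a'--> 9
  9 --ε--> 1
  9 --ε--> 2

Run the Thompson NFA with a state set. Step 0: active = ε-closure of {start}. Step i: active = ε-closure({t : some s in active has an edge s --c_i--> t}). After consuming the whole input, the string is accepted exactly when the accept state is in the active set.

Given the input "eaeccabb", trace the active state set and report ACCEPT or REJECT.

S₀ = ε-closure({0}) = {0,2}
'e' @ 1: {}  — no active states
rest 'aeccabb' ignored (set empty)
end set {} — state 1 not in

Answer: REJECT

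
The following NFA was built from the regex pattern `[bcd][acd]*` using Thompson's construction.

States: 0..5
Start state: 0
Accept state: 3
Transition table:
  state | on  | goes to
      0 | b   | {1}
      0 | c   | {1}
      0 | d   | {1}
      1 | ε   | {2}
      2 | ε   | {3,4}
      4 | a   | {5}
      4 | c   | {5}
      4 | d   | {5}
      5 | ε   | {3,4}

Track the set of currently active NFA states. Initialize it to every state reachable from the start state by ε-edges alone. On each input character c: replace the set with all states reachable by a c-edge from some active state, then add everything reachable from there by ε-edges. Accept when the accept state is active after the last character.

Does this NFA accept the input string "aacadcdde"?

Answer: REJECT

Steps:
S₀ = ε-closure({0}) = {0}
'a' @ 1: {}  — dead — no transitions
rest 'acadcdde' ignored (set empty)
final: {}; accept 3 not in set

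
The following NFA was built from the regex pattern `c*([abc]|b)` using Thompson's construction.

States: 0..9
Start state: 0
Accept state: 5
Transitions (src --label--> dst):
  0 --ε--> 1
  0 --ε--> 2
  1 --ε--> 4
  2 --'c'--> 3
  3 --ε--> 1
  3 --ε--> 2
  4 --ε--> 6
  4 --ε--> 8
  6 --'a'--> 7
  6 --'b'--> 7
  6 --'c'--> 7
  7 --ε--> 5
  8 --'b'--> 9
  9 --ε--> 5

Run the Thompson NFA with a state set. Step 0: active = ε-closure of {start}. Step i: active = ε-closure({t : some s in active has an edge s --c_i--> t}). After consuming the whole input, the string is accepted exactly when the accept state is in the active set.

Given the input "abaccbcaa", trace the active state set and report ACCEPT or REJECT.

start: ε-closure({0}) = {0,1,2,4,6,8}
'a' @ 1: {5,7}  ✓accept
'b' @ 2: {}  — state set empty
rest 'accbcaa' ignored (set empty)
after full input: {}  (accept=5 not in)

Answer: REJECT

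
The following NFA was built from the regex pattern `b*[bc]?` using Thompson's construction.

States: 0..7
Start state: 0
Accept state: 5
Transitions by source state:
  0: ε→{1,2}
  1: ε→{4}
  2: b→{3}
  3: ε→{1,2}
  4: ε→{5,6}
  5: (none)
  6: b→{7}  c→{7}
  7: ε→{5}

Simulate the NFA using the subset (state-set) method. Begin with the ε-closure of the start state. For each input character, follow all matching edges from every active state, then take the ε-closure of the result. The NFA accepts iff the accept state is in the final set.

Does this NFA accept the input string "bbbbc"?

Answer: ACCEPT

Derivation:
start: ε-closure({0}) = {0,1,2,4,5,6}
'b' @ 1: {1,2,3,4,5,6,7}  ✓accept
'b' @ 2: {1,2,3,4,5,6,7}  ✓accept
'b' @ 3: {1,2,3,4,5,6,7}  ✓accept
'b' @ 4: {1,2,3,4,5,6,7}  ✓accept
'c' @ 5: {5,7}  ✓accept
after full input: {5,7}  (accept=5 in)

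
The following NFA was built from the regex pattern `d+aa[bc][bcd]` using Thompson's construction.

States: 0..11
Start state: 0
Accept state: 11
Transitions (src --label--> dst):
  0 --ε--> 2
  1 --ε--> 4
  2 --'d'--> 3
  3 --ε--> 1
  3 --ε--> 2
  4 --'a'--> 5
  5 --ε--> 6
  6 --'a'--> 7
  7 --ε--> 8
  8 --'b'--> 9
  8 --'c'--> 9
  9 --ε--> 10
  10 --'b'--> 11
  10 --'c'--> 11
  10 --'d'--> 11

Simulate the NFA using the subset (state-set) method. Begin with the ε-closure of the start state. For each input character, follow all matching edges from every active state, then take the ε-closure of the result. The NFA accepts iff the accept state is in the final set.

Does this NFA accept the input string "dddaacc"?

Answer: ACCEPT

Steps:
start: ε-closure({0}) = {0,2}
'd' @ 1: {1,2,3,4}
'd' @ 2: {1,2,3,4}
'd' @ 3: {1,2,3,4}
'a' @ 4: {5,6}
'a' @ 5: {7,8}
'c' @ 6: {9,10}
'c' @ 7: {11}  (accept∈set)
after full input: {11}  (accept=11 in)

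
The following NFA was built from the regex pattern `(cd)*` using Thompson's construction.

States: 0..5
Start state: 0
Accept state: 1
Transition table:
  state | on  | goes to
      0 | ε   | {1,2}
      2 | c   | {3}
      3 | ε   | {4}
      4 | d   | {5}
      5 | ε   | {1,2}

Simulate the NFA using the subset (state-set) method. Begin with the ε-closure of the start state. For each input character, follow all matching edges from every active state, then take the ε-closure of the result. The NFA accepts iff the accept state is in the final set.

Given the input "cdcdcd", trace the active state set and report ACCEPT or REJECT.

start: ε-closure({0}) = {0,1,2}
'c' @ 1: {3,4}
'd' @ 2: {1,2,5}  (accept∈set)
'c' @ 3: {3,4}
'd' @ 4: {1,2,5}  (accept∈set)
'c' @ 5: {3,4}
'd' @ 6: {1,2,5}  (accept∈set)
final: {1,2,5}; accept 1 in set

Answer: ACCEPT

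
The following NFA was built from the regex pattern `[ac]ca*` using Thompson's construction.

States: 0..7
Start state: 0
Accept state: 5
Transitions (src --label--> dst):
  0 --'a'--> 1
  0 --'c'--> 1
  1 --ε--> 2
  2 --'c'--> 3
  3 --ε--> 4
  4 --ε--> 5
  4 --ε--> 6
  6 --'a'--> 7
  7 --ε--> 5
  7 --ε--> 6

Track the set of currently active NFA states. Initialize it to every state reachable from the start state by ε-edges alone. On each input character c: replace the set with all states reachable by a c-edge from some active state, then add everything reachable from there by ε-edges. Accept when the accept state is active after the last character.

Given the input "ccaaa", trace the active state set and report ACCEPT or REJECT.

start: ε-closure({0}) = {0}
'c' @ 1: {1,2}
'c' @ 2: {3,4,5,6}  ✓accept
'a' @ 3: {5,6,7}  ✓accept
'a' @ 4: {5,6,7}  ✓accept
'a' @ 5: {5,6,7}  ✓accept
final: {5,6,7}; accept 5 in set

Answer: ACCEPT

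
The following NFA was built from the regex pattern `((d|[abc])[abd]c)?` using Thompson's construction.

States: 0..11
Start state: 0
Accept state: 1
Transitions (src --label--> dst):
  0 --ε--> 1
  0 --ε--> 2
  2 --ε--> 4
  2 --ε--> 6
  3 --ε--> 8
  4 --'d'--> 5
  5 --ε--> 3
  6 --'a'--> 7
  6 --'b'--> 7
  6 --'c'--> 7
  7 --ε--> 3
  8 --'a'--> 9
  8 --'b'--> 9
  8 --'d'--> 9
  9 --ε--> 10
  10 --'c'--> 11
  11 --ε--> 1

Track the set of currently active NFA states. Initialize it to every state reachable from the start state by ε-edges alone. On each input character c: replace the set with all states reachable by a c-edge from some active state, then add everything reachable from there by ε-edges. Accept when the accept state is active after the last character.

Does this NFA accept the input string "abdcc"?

start: ε-closure({0}) = {0,1,2,4,6}
'a' @ 1: {3,7,8}
'b' @ 2: {9,10}
'd' @ 3: {}  — state set empty
rest 'cc' ignored (set empty)
final: {}; accept 1 not in set

Answer: REJECT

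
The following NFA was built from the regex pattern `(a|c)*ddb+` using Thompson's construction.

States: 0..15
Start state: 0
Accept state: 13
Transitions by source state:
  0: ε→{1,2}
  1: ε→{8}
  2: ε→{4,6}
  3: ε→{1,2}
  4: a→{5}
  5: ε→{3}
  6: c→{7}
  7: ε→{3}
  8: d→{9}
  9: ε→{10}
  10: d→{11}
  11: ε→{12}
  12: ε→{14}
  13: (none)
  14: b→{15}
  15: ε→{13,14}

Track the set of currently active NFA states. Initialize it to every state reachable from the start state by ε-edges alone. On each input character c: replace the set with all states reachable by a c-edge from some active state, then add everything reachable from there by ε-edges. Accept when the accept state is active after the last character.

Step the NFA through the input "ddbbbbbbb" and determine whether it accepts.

Answer: ACCEPT

Derivation:
S₀ = ε-closure({0}) = {0,1,2,4,6,8}
'd' @ 1: {9,10}
'd' @ 2: {11,12,14}
'b' @ 3: {13,14,15}  [accepting]
'b' @ 4: {13,14,15}  [accepting]
'b' @ 5: {13,14,15}  [accepting]
'b' @ 6: {13,14,15}  [accepting]
'b' @ 7: {13,14,15}  [accepting]
'b' @ 8: {13,14,15}  [accepting]
'b' @ 9: {13,14,15}  [accepting]
final: {13,14,15}; accept 13 in set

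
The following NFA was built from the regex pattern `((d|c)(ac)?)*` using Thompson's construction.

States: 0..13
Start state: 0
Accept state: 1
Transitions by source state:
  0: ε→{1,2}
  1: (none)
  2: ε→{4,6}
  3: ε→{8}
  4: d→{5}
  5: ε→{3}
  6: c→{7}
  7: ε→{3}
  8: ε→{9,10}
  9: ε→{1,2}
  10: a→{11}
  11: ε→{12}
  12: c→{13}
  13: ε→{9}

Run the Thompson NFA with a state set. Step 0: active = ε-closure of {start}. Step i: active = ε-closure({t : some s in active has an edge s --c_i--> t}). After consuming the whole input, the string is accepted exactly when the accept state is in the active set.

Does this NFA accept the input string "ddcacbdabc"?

start: ε-closure({0}) = {0,1,2,4,6}
'd' @ 1: {1,2,3,4,5,6,8,9,10}  (accept∈set)
'd' @ 2: {1,2,3,4,5,6,8,9,10}  (accept∈set)
'c' @ 3: {1,2,3,4,6,7,8,9,10}  (accept∈set)
'a' @ 4: {11,12}
'c' @ 5: {1,2,4,6,9,13}  (accept∈set)
'b' @ 6: {}  — dead — no transitions
rest 'dabc' ignored (set empty)
final: {}; accept 1 not in set

Answer: REJECT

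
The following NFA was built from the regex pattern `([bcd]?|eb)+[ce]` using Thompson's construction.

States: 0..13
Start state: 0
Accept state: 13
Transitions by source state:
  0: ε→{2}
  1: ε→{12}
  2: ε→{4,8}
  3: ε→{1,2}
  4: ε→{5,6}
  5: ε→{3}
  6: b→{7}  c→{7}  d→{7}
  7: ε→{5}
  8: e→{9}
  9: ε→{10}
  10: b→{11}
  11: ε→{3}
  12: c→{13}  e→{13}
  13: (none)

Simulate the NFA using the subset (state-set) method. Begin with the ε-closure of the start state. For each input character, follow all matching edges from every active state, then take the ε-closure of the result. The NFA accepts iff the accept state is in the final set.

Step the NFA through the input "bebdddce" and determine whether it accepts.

start: ε-closure({0}) = {0,1,2,3,4,5,6,8,12}
'b' @ 1: {1,2,3,4,5,6,7,8,12}
'e' @ 2: {9,10,13}  [accepting]
'b' @ 3: {1,2,3,4,5,6,8,11,12}
'd' @ 4: {1,2,3,4,5,6,7,8,12}
'd' @ 5: {1,2,3,4,5,6,7,8,12}
'd' @ 6: {1,2,3,4,5,6,7,8,12}
'c' @ 7: {1,2,3,4,5,6,7,8,12,13}  [accepting]
'e' @ 8: {9,10,13}  [accepting]
after full input: {9,10,13}  (accept=13 in)

Answer: ACCEPT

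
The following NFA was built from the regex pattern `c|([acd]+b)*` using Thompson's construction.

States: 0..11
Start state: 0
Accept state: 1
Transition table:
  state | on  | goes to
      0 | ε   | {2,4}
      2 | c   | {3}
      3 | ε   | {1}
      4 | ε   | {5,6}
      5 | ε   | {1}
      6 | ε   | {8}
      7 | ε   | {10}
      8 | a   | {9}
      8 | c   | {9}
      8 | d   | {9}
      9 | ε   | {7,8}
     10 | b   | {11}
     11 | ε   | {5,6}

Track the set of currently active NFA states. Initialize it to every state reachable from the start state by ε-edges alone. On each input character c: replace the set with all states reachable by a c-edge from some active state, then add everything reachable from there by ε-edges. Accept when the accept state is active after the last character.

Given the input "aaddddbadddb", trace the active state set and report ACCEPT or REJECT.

Answer: ACCEPT

Derivation:
S₀ = ε-closure({0}) = {0,1,2,4,5,6,8}
'a' @ 1: {7,8,9,10}
'a' @ 2: {7,8,9,10}
'd' @ 3: {7,8,9,10}
'd' @ 4: {7,8,9,10}
'd' @ 5: {7,8,9,10}
'd' @ 6: {7,8,9,10}
'b' @ 7: {1,5,6,8,11}  ✓accept
'a' @ 8: {7,8,9,10}
'd' @ 9: {7,8,9,10}
'd' @ 10: {7,8,9,10}
'd' @ 11: {7,8,9,10}
'b' @ 12: {1,5,6,8,11}  ✓accept
end set {1,5,6,8,11} — state 1 in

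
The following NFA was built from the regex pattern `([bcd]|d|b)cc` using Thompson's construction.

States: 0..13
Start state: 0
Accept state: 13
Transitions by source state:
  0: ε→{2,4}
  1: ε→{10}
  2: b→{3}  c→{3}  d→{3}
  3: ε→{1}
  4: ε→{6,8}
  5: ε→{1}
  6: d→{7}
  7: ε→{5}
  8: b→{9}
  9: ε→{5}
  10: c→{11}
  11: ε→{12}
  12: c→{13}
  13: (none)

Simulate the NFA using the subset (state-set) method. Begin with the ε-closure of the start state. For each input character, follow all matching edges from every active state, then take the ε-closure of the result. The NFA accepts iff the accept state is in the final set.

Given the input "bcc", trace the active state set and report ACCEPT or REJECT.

Answer: ACCEPT

Trace:
initial (ε-close {0}): {0,2,4,6,8}
'b' @ 1: {1,3,5,9,10}
'c' @ 2: {11,12}
'c' @ 3: {13}  (accept∈set)
after full input: {13}  (accept=13 in)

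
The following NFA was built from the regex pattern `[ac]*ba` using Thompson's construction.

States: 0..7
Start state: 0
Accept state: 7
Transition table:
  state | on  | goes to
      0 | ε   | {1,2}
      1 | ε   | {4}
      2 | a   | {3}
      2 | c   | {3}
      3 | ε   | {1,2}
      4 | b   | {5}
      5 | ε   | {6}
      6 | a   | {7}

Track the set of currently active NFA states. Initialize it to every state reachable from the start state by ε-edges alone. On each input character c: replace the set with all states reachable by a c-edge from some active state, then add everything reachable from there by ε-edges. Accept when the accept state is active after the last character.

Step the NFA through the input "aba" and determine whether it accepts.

start: ε-closure({0}) = {0,1,2,4}
'a' @ 1: {1,2,3,4}
'b' @ 2: {5,6}
'a' @ 3: {7}  ✓accept
after full input: {7}  (accept=7 in)

Answer: ACCEPT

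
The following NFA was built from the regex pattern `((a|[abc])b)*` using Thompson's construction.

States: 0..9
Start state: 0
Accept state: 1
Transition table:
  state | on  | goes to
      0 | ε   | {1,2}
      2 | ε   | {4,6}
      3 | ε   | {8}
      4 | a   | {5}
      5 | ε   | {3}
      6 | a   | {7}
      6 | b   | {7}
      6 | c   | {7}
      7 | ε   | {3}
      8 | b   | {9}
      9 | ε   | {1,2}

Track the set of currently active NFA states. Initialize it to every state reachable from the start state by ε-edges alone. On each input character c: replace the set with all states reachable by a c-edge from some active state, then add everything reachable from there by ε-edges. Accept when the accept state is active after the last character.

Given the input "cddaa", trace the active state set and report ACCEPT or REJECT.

initial (ε-close {0}): {0,1,2,4,6}
'c' @ 1: {3,7,8}
'd' @ 2: {}  — dead — no transitions
rest 'daa' ignored (set empty)
final: {}; accept 1 not in set

Answer: REJECT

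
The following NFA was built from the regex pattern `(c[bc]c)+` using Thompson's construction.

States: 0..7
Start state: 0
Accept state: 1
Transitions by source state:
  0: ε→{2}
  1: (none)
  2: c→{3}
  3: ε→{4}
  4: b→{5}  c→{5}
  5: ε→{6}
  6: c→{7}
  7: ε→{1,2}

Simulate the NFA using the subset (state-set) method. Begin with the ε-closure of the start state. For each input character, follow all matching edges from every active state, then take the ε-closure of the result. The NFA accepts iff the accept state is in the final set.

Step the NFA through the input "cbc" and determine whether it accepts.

S₀ = ε-closure({0}) = {0,2}
'c' @ 1: {3,4}
'b' @ 2: {5,6}
'c' @ 3: {1,2,7}  (accept∈set)
after full input: {1,2,7}  (accept=1 in)

Answer: ACCEPT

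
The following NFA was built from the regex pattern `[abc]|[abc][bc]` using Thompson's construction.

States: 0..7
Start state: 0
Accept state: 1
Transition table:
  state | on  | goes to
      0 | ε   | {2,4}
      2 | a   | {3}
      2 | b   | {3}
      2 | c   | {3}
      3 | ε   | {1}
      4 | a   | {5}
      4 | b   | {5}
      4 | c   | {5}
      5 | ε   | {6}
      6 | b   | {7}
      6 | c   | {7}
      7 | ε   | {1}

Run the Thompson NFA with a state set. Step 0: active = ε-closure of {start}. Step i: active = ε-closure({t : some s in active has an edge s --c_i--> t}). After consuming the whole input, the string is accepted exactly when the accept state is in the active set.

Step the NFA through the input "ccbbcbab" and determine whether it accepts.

S₀ = ε-closure({0}) = {0,2,4}
'c' @ 1: {1,3,5,6}  [accepting]
'c' @ 2: {1,7}  [accepting]
'b' @ 3: {}  — dead — no transitions
rest 'bcbab' ignored (set empty)
end set {} — state 1 not in

Answer: REJECT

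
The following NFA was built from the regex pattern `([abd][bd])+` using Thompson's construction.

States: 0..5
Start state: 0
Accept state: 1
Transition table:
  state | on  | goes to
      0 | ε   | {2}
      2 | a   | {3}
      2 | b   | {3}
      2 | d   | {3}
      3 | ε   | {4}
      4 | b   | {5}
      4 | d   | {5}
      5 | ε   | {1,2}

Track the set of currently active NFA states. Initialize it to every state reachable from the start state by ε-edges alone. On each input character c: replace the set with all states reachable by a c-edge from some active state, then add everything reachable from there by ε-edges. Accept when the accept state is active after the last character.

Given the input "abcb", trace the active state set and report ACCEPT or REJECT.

Answer: REJECT

Trace:
S₀ = ε-closure({0}) = {0,2}
'a' @ 1: {3,4}
'b' @ 2: {1,2,5}  [accepting]
'c' @ 3: {}  — no active states
rest 'b' ignored (set empty)
final: {}; accept 1 not in set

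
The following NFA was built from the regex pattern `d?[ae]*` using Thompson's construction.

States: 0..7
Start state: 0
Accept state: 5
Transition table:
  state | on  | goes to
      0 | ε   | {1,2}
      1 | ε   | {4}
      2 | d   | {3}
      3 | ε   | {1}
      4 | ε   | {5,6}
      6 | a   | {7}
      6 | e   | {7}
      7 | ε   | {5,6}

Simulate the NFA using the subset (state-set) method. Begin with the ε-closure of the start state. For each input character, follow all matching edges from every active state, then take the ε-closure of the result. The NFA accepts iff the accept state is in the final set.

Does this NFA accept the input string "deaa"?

Answer: ACCEPT

Steps:
initial (ε-close {0}): {0,1,2,4,5,6}
'd' @ 1: {1,3,4,5,6}  ✓accept
'e' @ 2: {5,6,7}  ✓accept
'a' @ 3: {5,6,7}  ✓accept
'a' @ 4: {5,6,7}  ✓accept
after full input: {5,6,7}  (accept=5 in)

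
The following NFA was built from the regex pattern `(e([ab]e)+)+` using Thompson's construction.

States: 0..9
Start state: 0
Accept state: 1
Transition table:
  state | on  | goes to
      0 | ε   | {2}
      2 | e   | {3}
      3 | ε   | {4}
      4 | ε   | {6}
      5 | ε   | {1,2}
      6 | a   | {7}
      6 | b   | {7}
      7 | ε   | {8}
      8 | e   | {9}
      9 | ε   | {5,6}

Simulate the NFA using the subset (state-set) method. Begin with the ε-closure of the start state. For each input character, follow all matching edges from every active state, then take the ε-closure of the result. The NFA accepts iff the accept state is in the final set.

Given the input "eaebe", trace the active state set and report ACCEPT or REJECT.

S₀ = ε-closure({0}) = {0,2}
'e' @ 1: {3,4,6}
'a' @ 2: {7,8}
'e' @ 3: {1,2,5,6,9}  [accepting]
'b' @ 4: {7,8}
'e' @ 5: {1,2,5,6,9}  [accepting]
end set {1,2,5,6,9} — state 1 in

Answer: ACCEPT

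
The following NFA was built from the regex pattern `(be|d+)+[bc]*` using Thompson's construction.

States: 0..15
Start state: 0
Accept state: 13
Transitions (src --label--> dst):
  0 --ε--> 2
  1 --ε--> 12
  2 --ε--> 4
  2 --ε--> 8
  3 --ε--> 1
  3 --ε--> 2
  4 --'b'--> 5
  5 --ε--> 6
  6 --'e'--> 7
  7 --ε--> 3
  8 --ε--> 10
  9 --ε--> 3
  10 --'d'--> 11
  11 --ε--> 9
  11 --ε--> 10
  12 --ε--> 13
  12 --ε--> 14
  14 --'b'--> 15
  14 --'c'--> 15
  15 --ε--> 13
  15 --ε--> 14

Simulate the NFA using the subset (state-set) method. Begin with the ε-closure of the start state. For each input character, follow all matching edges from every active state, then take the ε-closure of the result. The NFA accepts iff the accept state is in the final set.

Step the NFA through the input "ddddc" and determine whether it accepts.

initial (ε-close {0}): {0,2,4,8,10}
'd' @ 1: {1,2,3,4,8,9,10,11,12,13,14}  (accept∈set)
'd' @ 2: {1,2,3,4,8,9,10,11,12,13,14}  (accept∈set)
'd' @ 3: {1,2,3,4,8,9,10,11,12,13,14}  (accept∈set)
'd' @ 4: {1,2,3,4,8,9,10,11,12,13,14}  (accept∈set)
'c' @ 5: {13,14,15}  (accept∈set)
after full input: {13,14,15}  (accept=13 in)

Answer: ACCEPT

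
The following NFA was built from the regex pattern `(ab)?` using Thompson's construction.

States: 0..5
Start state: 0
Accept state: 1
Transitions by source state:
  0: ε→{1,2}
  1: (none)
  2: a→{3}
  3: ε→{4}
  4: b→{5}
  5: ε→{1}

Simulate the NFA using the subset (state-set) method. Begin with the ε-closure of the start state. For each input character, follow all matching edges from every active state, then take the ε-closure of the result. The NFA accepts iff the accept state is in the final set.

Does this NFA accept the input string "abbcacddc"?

Answer: REJECT

Derivation:
S₀ = ε-closure({0}) = {0,1,2}
'a' @ 1: {3,4}
'b' @ 2: {1,5}  (accept∈set)
'b' @ 3: {}  — dead — no transitions
rest 'cacddc' ignored (set empty)
end set {} — state 1 not in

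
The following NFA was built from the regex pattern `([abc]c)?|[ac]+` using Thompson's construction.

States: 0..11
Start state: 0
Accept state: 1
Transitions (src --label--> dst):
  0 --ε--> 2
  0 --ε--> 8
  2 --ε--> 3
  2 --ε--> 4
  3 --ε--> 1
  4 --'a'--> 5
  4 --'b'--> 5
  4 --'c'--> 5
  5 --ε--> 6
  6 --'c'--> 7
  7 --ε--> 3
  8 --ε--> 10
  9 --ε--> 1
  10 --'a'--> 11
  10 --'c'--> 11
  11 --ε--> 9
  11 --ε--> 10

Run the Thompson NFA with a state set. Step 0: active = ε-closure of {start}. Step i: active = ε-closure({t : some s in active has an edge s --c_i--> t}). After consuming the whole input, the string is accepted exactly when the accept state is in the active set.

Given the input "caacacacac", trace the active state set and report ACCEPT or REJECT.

initial (ε-close {0}): {0,1,2,3,4,8,10}
'c' @ 1: {1,5,6,9,10,11}  [accepting]
'a' @ 2: {1,9,10,11}  [accepting]
'a' @ 3: {1,9,10,11}  [accepting]
'c' @ 4: {1,9,10,11}  [accepting]
'a' @ 5: {1,9,10,11}  [accepting]
'c' @ 6: {1,9,10,11}  [accepting]
'a' @ 7: {1,9,10,11}  [accepting]
'c' @ 8: {1,9,10,11}  [accepting]
'a' @ 9: {1,9,10,11}  [accepting]
'c' @ 10: {1,9,10,11}  [accepting]
end set {1,9,10,11} — state 1 in

Answer: ACCEPT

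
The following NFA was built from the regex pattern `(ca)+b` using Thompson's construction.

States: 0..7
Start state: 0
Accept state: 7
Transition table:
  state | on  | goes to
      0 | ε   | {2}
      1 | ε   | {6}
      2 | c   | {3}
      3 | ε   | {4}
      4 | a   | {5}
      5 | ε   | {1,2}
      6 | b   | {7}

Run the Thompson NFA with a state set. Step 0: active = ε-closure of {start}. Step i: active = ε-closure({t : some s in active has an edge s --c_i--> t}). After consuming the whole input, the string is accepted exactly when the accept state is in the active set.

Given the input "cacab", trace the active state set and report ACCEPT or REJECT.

Answer: ACCEPT

Derivation:
start: ε-closure({0}) = {0,2}
'c' @ 1: {3,4}
'a' @ 2: {1,2,5,6}
'c' @ 3: {3,4}
'a' @ 4: {1,2,5,6}
'b' @ 5: {7}  ✓accept
final: {7}; accept 7 in set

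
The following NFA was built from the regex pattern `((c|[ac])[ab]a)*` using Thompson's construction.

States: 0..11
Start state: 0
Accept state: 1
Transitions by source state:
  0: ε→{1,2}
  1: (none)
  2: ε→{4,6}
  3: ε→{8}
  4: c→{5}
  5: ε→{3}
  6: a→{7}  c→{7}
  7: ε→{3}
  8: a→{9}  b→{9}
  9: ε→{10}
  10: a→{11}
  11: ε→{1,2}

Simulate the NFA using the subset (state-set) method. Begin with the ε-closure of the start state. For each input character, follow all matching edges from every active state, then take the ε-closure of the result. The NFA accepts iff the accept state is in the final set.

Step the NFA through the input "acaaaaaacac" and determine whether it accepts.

Answer: REJECT

Derivation:
start: ε-closure({0}) = {0,1,2,4,6}
'a' @ 1: {3,7,8}
'c' @ 2: {}  — no active states
rest 'aaaaaacac' ignored (set empty)
final: {}; accept 1 not in set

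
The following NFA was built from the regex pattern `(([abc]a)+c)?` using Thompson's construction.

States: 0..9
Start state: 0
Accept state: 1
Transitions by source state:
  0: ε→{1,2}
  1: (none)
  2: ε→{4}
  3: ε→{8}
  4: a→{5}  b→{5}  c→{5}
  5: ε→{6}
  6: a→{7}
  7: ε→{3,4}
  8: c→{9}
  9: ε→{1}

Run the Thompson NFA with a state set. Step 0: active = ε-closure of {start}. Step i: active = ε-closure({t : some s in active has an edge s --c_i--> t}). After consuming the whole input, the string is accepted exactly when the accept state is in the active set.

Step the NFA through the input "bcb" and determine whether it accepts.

Answer: REJECT

Derivation:
S₀ = ε-closure({0}) = {0,1,2,4}
'b' @ 1: {5,6}
'c' @ 2: {}  — state set empty
rest 'b' ignored (set empty)
after full input: {}  (accept=1 not in)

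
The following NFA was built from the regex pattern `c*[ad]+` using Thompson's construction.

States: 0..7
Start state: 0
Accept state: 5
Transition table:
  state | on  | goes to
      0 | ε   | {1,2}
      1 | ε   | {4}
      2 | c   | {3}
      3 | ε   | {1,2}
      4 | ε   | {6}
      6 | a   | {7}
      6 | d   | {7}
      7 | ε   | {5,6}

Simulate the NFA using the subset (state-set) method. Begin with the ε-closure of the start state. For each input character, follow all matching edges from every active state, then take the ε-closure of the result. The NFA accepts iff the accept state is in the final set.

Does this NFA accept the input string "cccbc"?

start: ε-closure({0}) = {0,1,2,4,6}
'c' @ 1: {1,2,3,4,6}
'c' @ 2: {1,2,3,4,6}
'c' @ 3: {1,2,3,4,6}
'b' @ 4: {}  — dead — no transitions
rest 'c' ignored (set empty)
after full input: {}  (accept=5 not in)

Answer: REJECT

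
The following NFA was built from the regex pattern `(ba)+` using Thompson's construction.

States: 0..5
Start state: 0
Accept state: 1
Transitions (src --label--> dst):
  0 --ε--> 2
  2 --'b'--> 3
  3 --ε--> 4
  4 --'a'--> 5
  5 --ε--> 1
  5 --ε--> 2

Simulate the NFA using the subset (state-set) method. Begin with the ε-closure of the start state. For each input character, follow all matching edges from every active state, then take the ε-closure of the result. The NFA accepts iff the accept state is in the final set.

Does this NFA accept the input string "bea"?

Answer: REJECT

Derivation:
initial (ε-close {0}): {0,2}
'b' @ 1: {3,4}
'e' @ 2: {}  — dead — no transitions
rest 'a' ignored (set empty)
after full input: {}  (accept=1 not in)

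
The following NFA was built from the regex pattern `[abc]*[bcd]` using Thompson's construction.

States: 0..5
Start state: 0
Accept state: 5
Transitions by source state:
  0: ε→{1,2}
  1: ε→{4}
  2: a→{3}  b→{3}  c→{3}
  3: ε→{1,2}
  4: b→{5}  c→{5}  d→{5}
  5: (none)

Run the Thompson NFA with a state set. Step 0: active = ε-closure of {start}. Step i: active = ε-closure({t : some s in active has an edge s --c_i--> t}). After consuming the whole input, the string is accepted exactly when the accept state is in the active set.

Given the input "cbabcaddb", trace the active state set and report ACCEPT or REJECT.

initial (ε-close {0}): {0,1,2,4}
'c' @ 1: {1,2,3,4,5}  ✓accept
'b' @ 2: {1,2,3,4,5}  ✓accept
'a' @ 3: {1,2,3,4}
'b' @ 4: {1,2,3,4,5}  ✓accept
'c' @ 5: {1,2,3,4,5}  ✓accept
'a' @ 6: {1,2,3,4}
'd' @ 7: {5}  ✓accept
'd' @ 8: {}  — state set empty
rest 'b' ignored (set empty)
after full input: {}  (accept=5 not in)

Answer: REJECT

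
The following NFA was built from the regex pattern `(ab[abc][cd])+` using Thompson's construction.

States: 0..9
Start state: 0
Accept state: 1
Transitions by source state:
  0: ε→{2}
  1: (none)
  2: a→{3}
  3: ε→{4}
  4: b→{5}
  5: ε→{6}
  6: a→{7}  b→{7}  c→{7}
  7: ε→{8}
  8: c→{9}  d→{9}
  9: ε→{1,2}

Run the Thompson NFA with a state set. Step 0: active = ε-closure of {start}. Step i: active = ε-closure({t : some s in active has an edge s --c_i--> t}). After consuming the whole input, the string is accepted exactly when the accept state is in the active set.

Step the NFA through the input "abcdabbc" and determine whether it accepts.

initial (ε-close {0}): {0,2}
'a' @ 1: {3,4}
'b' @ 2: {5,6}
'c' @ 3: {7,8}
'd' @ 4: {1,2,9}  ✓accept
'a' @ 5: {3,4}
'b' @ 6: {5,6}
'b' @ 7: {7,8}
'c' @ 8: {1,2,9}  ✓accept
end set {1,2,9} — state 1 in

Answer: ACCEPT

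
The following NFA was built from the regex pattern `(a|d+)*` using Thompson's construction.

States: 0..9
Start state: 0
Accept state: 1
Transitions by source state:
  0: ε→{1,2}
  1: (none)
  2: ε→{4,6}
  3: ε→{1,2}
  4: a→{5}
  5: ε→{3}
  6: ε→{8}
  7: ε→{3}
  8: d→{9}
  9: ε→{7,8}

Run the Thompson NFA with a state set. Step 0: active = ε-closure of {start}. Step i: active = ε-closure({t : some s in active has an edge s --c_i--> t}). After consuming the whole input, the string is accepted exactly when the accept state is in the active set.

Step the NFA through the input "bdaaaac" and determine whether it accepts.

Answer: REJECT

Steps:
S₀ = ε-closure({0}) = {0,1,2,4,6,8}
'b' @ 1: {}  — dead — no transitions
rest 'daaaac' ignored (set empty)
end set {} — state 1 not in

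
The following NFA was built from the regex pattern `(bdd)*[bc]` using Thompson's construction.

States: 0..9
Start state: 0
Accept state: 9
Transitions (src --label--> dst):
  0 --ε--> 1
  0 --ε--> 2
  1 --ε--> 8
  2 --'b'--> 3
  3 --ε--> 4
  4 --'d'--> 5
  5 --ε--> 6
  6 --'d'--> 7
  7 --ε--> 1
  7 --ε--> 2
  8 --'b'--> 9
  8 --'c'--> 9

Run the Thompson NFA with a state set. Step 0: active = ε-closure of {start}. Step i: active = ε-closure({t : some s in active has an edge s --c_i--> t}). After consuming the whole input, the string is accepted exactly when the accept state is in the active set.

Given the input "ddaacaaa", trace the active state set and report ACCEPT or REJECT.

Answer: REJECT

Derivation:
S₀ = ε-closure({0}) = {0,1,2,8}
'd' @ 1: {}  — no active states
rest 'daacaaa' ignored (set empty)
end set {} — state 9 not in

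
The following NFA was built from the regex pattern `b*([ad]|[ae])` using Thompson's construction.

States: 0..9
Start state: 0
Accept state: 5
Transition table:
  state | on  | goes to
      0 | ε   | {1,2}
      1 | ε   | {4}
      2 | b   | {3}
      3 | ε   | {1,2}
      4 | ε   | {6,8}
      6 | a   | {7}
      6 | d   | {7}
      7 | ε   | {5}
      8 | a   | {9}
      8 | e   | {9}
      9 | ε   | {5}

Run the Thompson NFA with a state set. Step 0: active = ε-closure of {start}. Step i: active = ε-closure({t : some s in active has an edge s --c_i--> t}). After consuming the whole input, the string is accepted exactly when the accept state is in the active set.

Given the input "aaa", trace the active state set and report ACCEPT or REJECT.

Answer: REJECT

Steps:
initial (ε-close {0}): {0,1,2,4,6,8}
'a' @ 1: {5,7,9}  (accept∈set)
'a' @ 2: {}  — dead — no transitions
rest 'a' ignored (set empty)
end set {} — state 5 not in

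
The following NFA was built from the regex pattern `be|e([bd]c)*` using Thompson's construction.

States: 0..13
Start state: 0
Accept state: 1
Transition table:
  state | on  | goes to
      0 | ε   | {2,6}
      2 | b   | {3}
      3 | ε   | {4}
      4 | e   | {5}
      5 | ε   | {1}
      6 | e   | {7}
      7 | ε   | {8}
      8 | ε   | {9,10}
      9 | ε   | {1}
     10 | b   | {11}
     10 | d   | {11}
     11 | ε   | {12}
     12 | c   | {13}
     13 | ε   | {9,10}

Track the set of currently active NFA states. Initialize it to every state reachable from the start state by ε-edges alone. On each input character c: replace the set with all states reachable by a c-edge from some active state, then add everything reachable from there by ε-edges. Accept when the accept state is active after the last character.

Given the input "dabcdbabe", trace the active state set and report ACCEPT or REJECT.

Answer: REJECT

Trace:
start: ε-closure({0}) = {0,2,6}
'd' @ 1: {}  — state set empty
rest 'abcdbabe' ignored (set empty)
final: {}; accept 1 not in set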